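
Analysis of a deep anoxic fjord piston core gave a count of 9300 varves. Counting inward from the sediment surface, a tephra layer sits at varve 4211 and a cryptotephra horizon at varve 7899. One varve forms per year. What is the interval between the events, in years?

Separation: 7899 − 4211 = 3688 varves.
At one varve per year, 3688 years elapsed between them.

3688 years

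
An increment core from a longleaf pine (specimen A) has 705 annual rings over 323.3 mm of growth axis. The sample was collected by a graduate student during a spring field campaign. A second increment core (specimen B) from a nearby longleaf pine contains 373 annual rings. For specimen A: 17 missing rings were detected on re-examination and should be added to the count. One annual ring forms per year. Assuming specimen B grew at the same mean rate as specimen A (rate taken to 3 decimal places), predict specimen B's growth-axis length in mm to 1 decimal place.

Specimen A: after corrections the count is 705 + 17 = 722 annual rings.
A: Extension rate ≈ 323.3 / 722 = 0.448 mm/yr.
For B, 0.448 mm/year × 373 years = 167.1 mm.

167.1 mm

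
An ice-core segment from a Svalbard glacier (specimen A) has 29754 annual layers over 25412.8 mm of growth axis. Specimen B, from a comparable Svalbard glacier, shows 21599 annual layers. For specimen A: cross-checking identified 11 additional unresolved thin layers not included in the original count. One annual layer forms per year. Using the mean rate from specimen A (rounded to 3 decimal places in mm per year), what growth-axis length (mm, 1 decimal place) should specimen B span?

18445.5 mm

Specimen A: correcting the raw count gives 29754 + 11 = 29765 true annual layers.
A: Extension rate ≈ 25412.8 / 29765 = 0.854 mm per year.
Length of B = 0.854 × 21599 = 18445.5 mm.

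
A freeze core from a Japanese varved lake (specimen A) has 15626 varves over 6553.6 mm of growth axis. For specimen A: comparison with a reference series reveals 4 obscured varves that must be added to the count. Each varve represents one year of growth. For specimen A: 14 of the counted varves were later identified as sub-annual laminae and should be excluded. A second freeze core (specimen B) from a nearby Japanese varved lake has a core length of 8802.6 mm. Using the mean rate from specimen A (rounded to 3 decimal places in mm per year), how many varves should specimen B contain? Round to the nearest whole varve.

Specimen A: adjusted count: 15626 − 14 + 4 = 15616 varves.
A: 6553.6 mm over 15616 years gives 6553.6 / 15616 ≈ 0.420 mm/yr.
Specimen B: 8802.6 mm / 0.420 mm per year = 20958.57 years ≈ 20959 varves.

20959 varves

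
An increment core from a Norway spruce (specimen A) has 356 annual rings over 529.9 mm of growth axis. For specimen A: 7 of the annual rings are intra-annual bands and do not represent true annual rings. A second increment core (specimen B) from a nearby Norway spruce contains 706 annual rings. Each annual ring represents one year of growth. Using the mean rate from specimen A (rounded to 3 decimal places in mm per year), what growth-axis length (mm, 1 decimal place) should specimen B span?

Specimen A: true annual ring count = 356 − 7 = 349.
A: Mean rate = 529.9 mm / 349 years ≈ 1.518 mm per year.
B's length ≈ 1.518 × 706 = 1071.7 mm.

1071.7 mm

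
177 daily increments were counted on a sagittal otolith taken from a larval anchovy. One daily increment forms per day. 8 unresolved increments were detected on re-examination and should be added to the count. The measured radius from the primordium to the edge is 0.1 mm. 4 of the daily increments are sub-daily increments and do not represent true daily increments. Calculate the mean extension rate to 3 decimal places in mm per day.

Adjusted count: 177 − 4 + 8 = 181 daily increments.
Extension rate ≈ 0.1 / 181 = 0.001 mm per day.

0.001 mm per day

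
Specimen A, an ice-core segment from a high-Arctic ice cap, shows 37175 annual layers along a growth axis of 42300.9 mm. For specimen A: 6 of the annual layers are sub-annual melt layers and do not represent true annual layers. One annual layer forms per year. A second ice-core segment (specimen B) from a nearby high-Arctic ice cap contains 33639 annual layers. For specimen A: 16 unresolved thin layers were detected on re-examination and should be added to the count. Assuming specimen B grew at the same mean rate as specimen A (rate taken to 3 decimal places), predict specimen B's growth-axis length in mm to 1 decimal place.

38281.2 mm

Specimen A: after corrections the count is 37175 − 6 + 16 = 37185 annual layers.
A: 42300.9 mm over 37185 years gives 42300.9 / 37185 ≈ 1.138 mm/year.
Length of B = 1.138 × 33639 = 38281.2 mm.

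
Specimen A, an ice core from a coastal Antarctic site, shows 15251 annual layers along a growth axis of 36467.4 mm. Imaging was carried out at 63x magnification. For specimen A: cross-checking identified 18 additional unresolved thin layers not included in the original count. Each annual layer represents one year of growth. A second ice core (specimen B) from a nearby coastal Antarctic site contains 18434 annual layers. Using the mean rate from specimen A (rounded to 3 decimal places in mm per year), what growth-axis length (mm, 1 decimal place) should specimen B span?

44020.4 mm

Specimen A: correcting the raw count gives 15251 + 18 = 15269 true annual layers.
A: Extension rate ≈ 36467.4 / 15269 = 2.388 mm per year.
For B, 2.388 mm/year × 18434 years = 44020.4 mm.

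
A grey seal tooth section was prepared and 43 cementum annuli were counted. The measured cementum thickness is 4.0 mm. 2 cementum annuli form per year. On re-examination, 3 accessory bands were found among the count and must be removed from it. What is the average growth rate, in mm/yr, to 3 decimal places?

0.200 mm/yr

After corrections the count is 43 − 3 = 40 cementum annuli.
40 cementum annuli at 2 per year is 40 / 2 = 20 years.
Extension rate ≈ 4.0 / 20 = 0.200 mm/yr.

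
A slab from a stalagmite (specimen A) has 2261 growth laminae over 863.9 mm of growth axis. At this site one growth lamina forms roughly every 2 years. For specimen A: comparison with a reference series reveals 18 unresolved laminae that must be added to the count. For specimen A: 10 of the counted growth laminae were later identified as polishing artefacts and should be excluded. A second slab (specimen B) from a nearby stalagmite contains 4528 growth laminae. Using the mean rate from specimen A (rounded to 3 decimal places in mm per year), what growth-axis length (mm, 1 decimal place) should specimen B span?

1720.6 mm

Specimen A: adjusted count: 2261 − 10 + 18 = 2269 growth laminae.
Specimen A: 2269 growth laminae at 2 years each span 2269 × 2 = 4538 years.
A: 863.9 mm over 4538 years gives 863.9 / 4538 ≈ 0.190 mm/yr.
Specimen B: multiplying by 2 years per growth lamina: 4528 × 2 = 9056 years. B's length ≈ 0.190 × 9056 = 1720.6 mm.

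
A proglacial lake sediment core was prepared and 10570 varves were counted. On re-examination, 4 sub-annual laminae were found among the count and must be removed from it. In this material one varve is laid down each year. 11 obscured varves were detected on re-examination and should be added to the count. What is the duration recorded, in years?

Adjusted count: 10570 − 4 + 11 = 10577 varves.
At one varve per year, that is 10577 years.

10577 years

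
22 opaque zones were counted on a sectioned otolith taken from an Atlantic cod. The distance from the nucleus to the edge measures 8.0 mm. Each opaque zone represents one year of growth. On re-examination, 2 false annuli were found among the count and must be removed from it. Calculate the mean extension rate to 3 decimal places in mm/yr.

After corrections the count is 22 − 2 = 20 opaque zones.
Extension rate ≈ 8.0 / 20 = 0.400 mm/yr.

0.400 mm/yr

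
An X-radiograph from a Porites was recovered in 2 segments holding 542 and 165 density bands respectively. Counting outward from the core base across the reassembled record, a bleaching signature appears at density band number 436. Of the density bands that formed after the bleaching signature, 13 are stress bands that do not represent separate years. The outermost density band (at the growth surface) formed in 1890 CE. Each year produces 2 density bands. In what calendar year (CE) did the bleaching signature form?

1761 CE

Total density bands = 542 + 165 = 707.
The bleaching signature sits at density band 436 from the core base, so 707 − 436 = 271 density bands formed after it.
Excluding 13 false density bands: 271 − 13 = 258.
Dividing by 2 density bands per year: 258 / 2 = 129 years.
1890 − 129 = 1761 CE.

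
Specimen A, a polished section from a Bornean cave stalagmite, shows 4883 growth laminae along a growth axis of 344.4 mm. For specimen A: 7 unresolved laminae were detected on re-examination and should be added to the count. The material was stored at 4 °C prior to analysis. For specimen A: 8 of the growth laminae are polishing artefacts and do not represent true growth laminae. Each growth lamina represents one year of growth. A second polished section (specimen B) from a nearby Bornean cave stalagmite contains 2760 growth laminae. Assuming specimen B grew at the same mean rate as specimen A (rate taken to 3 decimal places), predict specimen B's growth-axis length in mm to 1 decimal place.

196.0 mm

Specimen A: after corrections the count is 4883 − 8 + 7 = 4882 growth laminae.
A: Mean rate = 344.4 mm / 4882 years ≈ 0.071 mm per year.
Length of B = 0.071 × 2760 = 196.0 mm.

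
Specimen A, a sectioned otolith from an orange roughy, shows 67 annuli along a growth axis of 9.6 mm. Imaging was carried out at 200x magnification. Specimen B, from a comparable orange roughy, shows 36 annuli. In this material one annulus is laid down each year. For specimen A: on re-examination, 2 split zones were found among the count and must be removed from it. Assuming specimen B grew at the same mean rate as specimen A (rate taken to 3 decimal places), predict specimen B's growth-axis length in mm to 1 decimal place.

Specimen A: adjusted count: 67 − 2 = 65 annuli.
A: Mean rate = 9.6 mm / 65 years ≈ 0.148 mm/yr.
For B, 0.148 mm/year × 36 years = 5.3 mm.

5.3 mm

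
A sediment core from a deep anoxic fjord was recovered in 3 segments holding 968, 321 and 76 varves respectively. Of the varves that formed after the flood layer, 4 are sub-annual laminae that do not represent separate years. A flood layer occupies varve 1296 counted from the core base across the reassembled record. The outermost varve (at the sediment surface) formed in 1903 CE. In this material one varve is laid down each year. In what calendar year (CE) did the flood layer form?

Total varves = 968 + 321 + 76 = 1365.
Between varve 1296 and the sediment surface there are 1365 − 1296 = 69 varves.
69 − 4 false = 65 true varves after the flood layer.
Counting back 65 years from 1903 CE places the flood layer in 1903 − 65 = 1838 CE.

1838 CE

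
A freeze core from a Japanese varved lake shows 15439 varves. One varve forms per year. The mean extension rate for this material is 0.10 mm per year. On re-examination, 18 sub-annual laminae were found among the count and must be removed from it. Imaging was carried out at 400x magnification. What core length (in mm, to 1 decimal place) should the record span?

True varve count = 15439 − 18 = 15421.
Length ≈ 0.10 × 15421 = 1542.1 mm.

1542.1 mm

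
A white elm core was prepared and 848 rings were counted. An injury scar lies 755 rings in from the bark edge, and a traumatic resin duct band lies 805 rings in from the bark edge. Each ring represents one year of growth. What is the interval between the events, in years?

Separation: 805 − 755 = 50 rings.
At one ring per year, 50 years elapsed between them.

50 yr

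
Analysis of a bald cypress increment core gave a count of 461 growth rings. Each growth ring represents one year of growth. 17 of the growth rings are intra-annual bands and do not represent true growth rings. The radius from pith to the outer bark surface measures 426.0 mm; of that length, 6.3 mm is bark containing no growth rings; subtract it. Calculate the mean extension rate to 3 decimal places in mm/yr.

0.945 mm/yr

True growth ring count = 461 − 17 = 444.
The growth record spans 426.0 − 6.3 = 419.7 mm.
Mean rate = 419.7 mm / 444 years ≈ 0.945 mm/yr.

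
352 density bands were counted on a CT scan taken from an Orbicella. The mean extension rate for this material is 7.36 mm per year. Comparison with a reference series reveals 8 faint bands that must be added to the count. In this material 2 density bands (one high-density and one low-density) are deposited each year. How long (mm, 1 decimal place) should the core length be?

True density band count = 352 + 8 = 360.
With 2 density bands per year, 360 / 2 = 180 years.
Length ≈ 7.36 × 180 = 1324.8 mm.

1324.8 mm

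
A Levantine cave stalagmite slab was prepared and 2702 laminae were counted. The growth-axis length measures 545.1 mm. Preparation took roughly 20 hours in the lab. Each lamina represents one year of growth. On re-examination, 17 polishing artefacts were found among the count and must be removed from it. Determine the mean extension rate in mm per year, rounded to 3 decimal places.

True lamina count = 2702 − 17 = 2685.
Mean rate = 545.1 mm / 2685 years ≈ 0.203 mm per year.

0.203 mm per year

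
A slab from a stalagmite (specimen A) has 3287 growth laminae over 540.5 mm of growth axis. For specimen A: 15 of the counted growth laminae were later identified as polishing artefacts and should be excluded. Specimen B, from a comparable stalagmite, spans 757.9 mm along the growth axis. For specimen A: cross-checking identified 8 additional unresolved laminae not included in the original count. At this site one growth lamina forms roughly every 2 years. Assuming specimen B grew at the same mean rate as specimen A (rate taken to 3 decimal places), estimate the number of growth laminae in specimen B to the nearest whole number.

4621 growth laminae

Specimen A: after corrections the count is 3287 − 15 + 8 = 3280 growth laminae.
Specimen A: multiplying by 2 years per growth lamina: 3280 × 2 = 6560 years.
A: 540.5 mm over 6560 years gives 540.5 / 6560 ≈ 0.082 mm/year.
B spans 757.9 / 0.082 = 9242.68 years; at 2 years per growth lamina that is 9242.68 / 2 ≈ 4621 growth laminae.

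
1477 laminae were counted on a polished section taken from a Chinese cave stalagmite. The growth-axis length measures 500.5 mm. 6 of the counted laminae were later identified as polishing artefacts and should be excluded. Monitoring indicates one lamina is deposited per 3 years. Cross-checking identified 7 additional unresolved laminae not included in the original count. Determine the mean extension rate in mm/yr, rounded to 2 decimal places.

0.11 mm/yr

After corrections the count is 1477 − 6 + 7 = 1478 laminae.
At 3 years per lamina, 1478 × 3 = 4434 years.
Extension rate ≈ 500.5 / 4434 = 0.11 mm/yr.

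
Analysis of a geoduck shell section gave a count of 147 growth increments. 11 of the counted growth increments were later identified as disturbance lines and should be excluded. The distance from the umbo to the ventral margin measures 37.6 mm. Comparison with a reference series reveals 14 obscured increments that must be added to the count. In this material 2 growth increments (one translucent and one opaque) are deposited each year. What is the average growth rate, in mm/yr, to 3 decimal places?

After corrections the count is 147 − 11 + 14 = 150 growth increments.
With 2 growth increments per year, 150 / 2 = 75 years.
Mean rate = 37.6 mm / 75 years ≈ 0.501 mm/yr.

0.501 mm/yr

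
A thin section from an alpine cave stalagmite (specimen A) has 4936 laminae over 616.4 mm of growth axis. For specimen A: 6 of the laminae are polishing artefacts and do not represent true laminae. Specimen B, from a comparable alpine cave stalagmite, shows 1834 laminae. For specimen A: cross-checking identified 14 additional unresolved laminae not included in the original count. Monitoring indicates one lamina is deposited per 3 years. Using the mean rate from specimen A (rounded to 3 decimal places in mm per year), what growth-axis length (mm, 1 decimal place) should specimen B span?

231.1 mm

Specimen A: after corrections the count is 4936 − 6 + 14 = 4944 laminae.
Specimen A: 4944 laminae at 3 years each span 4944 × 3 = 14832 years.
A: Mean rate = 616.4 mm / 14832 years ≈ 0.042 mm/year.
Specimen B: 1834 laminae at 3 years each span 1834 × 3 = 5502 years. For B, 0.042 mm/year × 5502 years = 231.1 mm.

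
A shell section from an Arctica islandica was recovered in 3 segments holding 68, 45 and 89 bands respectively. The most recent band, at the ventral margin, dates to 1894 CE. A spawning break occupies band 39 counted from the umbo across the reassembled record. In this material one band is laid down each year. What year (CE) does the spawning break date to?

1731 CE

Total bands = 68 + 45 + 89 = 202.
Between band 39 and the ventral margin there are 202 − 39 = 163 bands.
1894 − 163 = 1731 CE.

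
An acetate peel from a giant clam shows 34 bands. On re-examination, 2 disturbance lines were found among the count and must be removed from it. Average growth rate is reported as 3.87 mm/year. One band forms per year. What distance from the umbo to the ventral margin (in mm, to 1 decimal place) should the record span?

123.8 mm

Adjusted count: 34 − 2 = 32 bands.
Predicted length = 3.87 mm/year × 32 years = 123.8 mm.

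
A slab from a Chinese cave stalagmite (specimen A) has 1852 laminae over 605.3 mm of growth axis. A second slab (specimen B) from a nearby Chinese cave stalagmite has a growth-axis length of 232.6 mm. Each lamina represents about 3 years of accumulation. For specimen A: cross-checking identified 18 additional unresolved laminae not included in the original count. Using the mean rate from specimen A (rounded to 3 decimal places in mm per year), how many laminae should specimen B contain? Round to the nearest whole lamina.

718 laminae

Specimen A: true lamina count = 1852 + 18 = 1870.
Specimen A: multiplying by 3 years per lamina: 1870 × 3 = 5610 years.
A: 605.3 mm over 5610 years gives 605.3 / 5610 ≈ 0.108 mm per year.
B spans 232.6 / 0.108 = 2153.70 years; at 3 years per lamina that is 2153.70 / 3 ≈ 718 laminae.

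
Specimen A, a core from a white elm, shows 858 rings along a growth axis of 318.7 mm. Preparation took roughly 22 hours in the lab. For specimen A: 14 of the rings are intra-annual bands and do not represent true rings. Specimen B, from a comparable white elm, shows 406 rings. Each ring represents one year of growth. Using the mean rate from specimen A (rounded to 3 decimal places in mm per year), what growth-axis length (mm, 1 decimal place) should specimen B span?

153.5 mm

Specimen A: true ring count = 858 − 14 = 844.
A: 318.7 mm over 844 years gives 318.7 / 844 ≈ 0.378 mm/yr.
B's length ≈ 0.378 × 406 = 153.5 mm.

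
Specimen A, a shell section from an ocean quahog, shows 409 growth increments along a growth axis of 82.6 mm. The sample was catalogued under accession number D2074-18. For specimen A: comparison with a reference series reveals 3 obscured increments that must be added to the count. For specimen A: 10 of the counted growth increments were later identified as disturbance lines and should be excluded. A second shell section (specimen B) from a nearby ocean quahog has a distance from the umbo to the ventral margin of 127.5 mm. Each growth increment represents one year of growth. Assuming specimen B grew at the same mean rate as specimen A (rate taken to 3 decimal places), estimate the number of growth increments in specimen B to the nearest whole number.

Specimen A: adjusted count: 409 − 10 + 3 = 402 growth increments.
A: Mean rate = 82.6 mm / 402 years ≈ 0.205 mm per year.
For B, 127.5 / 0.205 = 621.95 years ≈ 622 growth increments.

622 growth increments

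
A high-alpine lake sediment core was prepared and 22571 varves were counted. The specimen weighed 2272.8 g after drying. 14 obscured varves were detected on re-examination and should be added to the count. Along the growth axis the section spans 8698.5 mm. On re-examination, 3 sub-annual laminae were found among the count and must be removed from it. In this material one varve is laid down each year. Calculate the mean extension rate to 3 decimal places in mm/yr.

Adjusted count: 22571 − 3 + 14 = 22582 varves.
Extension rate ≈ 8698.5 / 22582 = 0.385 mm/yr.

0.385 mm/yr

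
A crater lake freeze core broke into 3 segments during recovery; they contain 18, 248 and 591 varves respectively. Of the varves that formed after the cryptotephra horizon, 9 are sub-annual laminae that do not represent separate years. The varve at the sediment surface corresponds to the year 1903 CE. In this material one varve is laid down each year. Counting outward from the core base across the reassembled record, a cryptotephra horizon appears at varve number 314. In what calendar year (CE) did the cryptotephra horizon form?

Total varves = 18 + 248 + 591 = 857.
The cryptotephra horizon sits at varve 314 from the core base, so 857 − 314 = 543 varves formed after it.
543 − 9 false = 534 true varves after the cryptotephra horizon.
The varve at the sediment surface is 1903 CE, so the cryptotephra horizon dates to 1903 − 534 = 1369 CE.

1369 CE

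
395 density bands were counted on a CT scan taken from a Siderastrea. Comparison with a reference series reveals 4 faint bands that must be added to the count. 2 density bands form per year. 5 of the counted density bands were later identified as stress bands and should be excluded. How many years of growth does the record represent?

Correcting the raw count gives 395 − 5 + 4 = 394 true density bands.
394 density bands at 2 per year is 394 / 2 = 197 years.

197 years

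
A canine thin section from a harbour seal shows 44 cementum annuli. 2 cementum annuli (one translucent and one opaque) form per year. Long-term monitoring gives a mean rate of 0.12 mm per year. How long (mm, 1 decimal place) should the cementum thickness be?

44 cementum annuli at 2 per year is 44 / 2 = 22 years.
Length ≈ 0.12 × 22 = 2.6 mm.

2.6 mm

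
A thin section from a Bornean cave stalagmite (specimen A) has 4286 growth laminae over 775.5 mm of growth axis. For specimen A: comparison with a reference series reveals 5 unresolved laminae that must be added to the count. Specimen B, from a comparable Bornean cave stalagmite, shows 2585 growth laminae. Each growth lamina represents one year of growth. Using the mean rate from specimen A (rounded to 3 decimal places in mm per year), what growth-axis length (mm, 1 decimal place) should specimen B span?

467.9 mm

Specimen A: true growth lamina count = 4286 + 5 = 4291.
A: 775.5 mm over 4291 years gives 775.5 / 4291 ≈ 0.181 mm per year.
For B, 0.181 mm/year × 2585 years = 467.9 mm.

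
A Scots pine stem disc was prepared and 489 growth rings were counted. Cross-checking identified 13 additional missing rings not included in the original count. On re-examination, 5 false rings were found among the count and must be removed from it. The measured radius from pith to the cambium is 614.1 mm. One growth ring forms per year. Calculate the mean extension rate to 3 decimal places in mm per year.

True growth ring count = 489 − 5 + 13 = 497.
Extension rate ≈ 614.1 / 497 = 1.236 mm per year.

1.236 mm per year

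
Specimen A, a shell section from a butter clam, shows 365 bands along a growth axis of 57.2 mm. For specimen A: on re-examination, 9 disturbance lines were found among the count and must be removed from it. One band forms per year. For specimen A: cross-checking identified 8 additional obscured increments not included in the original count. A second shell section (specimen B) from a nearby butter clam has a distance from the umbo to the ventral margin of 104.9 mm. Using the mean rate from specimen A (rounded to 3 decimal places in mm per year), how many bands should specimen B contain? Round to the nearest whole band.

668 bands

Specimen A: after corrections the count is 365 − 9 + 8 = 364 bands.
A: Mean rate = 57.2 mm / 364 years ≈ 0.157 mm per year.
For B, 104.9 / 0.157 = 668.15 years ≈ 668 bands.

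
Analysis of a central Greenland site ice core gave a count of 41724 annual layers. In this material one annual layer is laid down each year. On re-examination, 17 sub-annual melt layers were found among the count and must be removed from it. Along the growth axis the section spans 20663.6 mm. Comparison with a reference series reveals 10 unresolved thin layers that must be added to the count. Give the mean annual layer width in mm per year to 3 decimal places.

0.495 mm per year

Correcting the raw count gives 41724 − 17 + 10 = 41717 true annual layers.
Extension rate ≈ 20663.6 / 41717 = 0.495 mm per year.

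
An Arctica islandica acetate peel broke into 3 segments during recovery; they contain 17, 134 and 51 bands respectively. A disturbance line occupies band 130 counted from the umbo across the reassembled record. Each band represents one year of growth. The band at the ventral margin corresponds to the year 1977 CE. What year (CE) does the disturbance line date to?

Total bands = 17 + 134 + 51 = 202.
The disturbance line sits at band 130 from the umbo, so 202 − 130 = 72 bands formed after it.
Counting back 72 years from 1977 CE places the disturbance line in 1977 − 72 = 1905 CE.

1905 CE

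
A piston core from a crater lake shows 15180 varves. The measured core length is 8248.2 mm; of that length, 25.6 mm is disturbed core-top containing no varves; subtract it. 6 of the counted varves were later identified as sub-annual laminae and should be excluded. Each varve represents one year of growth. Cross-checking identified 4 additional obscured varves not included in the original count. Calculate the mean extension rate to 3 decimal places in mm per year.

Correcting the raw count gives 15180 − 6 + 4 = 15178 true varves.
The growth record spans 8248.2 − 25.6 = 8222.6 mm.
8222.6 mm over 15178 years gives 8222.6 / 15178 ≈ 0.542 mm per year.

0.542 mm per year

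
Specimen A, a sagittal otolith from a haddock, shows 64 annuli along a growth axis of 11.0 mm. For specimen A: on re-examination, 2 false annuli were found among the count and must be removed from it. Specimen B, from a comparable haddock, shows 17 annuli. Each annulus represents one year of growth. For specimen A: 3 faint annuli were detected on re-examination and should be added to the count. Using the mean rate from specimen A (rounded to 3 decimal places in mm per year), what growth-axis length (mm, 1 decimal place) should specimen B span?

Specimen A: after corrections the count is 64 − 2 + 3 = 65 annuli.
A: Extension rate ≈ 11.0 / 65 = 0.169 mm per year.
For B, 0.169 mm/year × 17 years = 2.9 mm.

2.9 mm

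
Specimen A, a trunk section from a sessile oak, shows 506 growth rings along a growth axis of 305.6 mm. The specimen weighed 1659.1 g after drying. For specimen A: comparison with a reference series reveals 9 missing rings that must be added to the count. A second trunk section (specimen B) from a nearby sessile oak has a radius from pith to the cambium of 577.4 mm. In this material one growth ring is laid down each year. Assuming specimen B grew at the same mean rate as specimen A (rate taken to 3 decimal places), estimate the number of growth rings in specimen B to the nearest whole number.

974 growth rings

Specimen A: after corrections the count is 506 + 9 = 515 growth rings.
A: Extension rate ≈ 305.6 / 515 = 0.593 mm/year.
Specimen B: 577.4 mm / 0.593 mm per year = 973.69 years ≈ 974 growth rings.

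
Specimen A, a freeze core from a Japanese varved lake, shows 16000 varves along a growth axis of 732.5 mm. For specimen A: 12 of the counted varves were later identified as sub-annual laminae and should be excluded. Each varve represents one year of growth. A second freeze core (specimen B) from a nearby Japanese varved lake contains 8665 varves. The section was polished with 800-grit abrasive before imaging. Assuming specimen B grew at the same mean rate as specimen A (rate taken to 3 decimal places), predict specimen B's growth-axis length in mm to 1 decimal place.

Specimen A: adjusted count: 16000 − 12 = 15988 varves.
A: 732.5 mm over 15988 years gives 732.5 / 15988 ≈ 0.046 mm/yr.
B's length ≈ 0.046 × 8665 = 398.6 mm.

398.6 mm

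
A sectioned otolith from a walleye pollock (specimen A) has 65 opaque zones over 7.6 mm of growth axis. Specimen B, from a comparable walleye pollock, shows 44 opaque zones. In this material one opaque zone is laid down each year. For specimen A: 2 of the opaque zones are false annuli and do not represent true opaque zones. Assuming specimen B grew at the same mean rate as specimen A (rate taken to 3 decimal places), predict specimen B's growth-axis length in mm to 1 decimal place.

Specimen A: adjusted count: 65 − 2 = 63 opaque zones.
A: 7.6 mm over 63 years gives 7.6 / 63 ≈ 0.121 mm per year.
B's length ≈ 0.121 × 44 = 5.3 mm.

5.3 mm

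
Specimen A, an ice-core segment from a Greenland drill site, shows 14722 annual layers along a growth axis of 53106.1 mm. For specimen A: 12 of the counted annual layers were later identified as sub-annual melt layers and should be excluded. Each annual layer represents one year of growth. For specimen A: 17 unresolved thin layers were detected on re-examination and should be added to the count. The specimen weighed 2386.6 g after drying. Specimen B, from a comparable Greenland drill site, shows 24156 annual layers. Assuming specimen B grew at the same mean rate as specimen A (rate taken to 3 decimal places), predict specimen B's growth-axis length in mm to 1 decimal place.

Specimen A: adjusted count: 14722 − 12 + 17 = 14727 annual layers.
A: Extension rate ≈ 53106.1 / 14727 = 3.606 mm per year.
B's length ≈ 3.606 × 24156 = 87106.5 mm.

87106.5 mm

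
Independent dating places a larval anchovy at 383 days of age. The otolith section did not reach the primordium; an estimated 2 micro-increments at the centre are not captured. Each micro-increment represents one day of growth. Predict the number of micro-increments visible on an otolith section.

Expected micro-increments over 383 days: 383.
Subtracting the 2 micro-increments not captured gives 383 − 2 = 381 micro-increments in the record.

381 micro-increments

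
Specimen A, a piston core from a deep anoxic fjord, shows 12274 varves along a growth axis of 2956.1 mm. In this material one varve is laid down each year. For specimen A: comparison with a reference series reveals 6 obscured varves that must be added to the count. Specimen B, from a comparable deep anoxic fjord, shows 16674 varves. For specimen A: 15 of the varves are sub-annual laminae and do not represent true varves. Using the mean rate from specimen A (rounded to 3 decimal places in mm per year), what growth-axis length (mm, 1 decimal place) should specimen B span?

4018.4 mm

Specimen A: adjusted count: 12274 − 15 + 6 = 12265 varves.
A: 2956.1 mm over 12265 years gives 2956.1 / 12265 ≈ 0.241 mm/yr.
Length of B = 0.241 × 16674 = 4018.4 mm.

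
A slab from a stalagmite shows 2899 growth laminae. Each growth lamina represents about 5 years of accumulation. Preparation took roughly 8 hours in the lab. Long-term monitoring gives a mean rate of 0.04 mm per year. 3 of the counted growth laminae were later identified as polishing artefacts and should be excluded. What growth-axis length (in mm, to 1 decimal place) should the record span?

579.2 mm

After corrections the count is 2899 − 3 = 2896 growth laminae.
Multiplying by 5 years per growth lamina: 2896 × 5 = 14480 years.
Length ≈ 0.04 × 14480 = 579.2 mm.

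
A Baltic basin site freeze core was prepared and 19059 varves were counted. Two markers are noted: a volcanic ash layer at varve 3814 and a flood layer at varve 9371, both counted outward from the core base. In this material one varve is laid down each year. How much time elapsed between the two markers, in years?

The two markers are separated by 9371 − 3814 = 5557 varves.
At one varve per year, 5557 years elapsed between them.

5557 years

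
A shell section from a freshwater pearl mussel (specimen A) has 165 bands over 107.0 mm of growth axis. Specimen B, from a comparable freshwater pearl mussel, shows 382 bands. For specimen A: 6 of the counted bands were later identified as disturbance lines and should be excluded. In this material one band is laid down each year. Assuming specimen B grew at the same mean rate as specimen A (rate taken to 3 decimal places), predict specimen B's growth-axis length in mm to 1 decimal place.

Specimen A: adjusted count: 165 − 6 = 159 bands.
A: 107.0 mm over 159 years gives 107.0 / 159 ≈ 0.673 mm/yr.
For B, 0.673 mm/year × 382 years = 257.1 mm.

257.1 mm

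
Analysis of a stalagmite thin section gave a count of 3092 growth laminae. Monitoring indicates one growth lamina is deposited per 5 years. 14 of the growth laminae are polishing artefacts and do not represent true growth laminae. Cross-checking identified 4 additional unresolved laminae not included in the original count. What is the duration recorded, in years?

After corrections the count is 3092 − 14 + 4 = 3082 growth laminae.
Multiplying by 5 years per growth lamina: 3082 × 5 = 15410 years.

15410 yr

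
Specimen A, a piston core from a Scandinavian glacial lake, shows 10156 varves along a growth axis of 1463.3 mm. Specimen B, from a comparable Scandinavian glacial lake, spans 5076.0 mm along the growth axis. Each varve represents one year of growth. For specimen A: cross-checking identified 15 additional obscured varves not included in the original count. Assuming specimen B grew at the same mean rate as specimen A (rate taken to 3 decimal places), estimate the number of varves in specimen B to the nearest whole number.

Specimen A: adjusted count: 10156 + 15 = 10171 varves.
A: Extension rate ≈ 1463.3 / 10171 = 0.144 mm per year.
B spans 5076.0 / 0.144 = 35250.00 years ≈ 35250 varves.

35250 varves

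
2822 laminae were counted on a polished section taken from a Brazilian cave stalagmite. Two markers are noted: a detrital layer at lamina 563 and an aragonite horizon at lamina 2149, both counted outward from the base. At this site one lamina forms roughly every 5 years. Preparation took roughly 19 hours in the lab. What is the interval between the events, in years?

7930 yr

Separation: 2149 − 563 = 1586 laminae.
Multiplying by 5 years per lamina: 1586 × 5 = 7930 years.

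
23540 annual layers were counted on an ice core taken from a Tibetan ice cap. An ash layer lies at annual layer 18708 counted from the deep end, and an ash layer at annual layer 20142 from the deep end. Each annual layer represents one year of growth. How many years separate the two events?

1434 yr

The two markers are separated by 20142 − 18708 = 1434 annual layers.
That is 1434 years at one annual layer per year.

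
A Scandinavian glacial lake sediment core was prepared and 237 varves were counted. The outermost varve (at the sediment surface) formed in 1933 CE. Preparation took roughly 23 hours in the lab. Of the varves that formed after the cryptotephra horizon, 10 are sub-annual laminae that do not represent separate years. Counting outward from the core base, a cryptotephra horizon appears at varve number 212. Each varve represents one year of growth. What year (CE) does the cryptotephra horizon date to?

237 − 212 = 25 varves lie beyond the cryptotephra horizon toward the sediment surface.
25 − 10 false = 15 true varves after the cryptotephra horizon.
1933 − 15 = 1918 CE.

1918 CE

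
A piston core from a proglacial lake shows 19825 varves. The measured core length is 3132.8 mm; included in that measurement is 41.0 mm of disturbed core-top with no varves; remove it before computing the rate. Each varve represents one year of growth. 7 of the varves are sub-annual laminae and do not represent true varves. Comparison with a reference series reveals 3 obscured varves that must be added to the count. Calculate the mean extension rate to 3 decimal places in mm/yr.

Adjusted count: 19825 − 7 + 3 = 19821 varves.
The growth record spans 3132.8 − 41.0 = 3091.8 mm.
Mean rate = 3091.8 mm / 19821 years ≈ 0.156 mm/yr.

0.156 mm/yr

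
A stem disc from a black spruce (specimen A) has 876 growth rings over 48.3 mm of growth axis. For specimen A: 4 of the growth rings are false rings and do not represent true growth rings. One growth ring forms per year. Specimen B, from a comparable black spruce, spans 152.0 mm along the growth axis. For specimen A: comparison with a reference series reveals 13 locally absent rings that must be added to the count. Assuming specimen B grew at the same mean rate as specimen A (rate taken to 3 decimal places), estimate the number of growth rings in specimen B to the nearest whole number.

Specimen A: adjusted count: 876 − 4 + 13 = 885 growth rings.
A: Extension rate ≈ 48.3 / 885 = 0.055 mm/year.
Specimen B: 152.0 mm / 0.055 mm per year = 2763.64 years ≈ 2764 growth rings.

2764 growth rings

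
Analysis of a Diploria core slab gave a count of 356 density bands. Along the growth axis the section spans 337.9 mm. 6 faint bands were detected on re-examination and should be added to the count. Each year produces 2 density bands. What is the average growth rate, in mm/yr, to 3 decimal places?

True density band count = 356 + 6 = 362.
Dividing by 2 density bands per year: 362 / 2 = 181 years.
Mean rate = 337.9 mm / 181 years ≈ 1.867 mm/yr.

1.867 mm/yr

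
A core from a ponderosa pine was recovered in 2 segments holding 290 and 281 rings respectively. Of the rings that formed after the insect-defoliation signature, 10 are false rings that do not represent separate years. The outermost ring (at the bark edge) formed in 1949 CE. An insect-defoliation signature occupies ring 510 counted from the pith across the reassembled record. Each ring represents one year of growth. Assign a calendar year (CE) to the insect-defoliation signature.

1898 CE

Total rings = 290 + 281 = 571.
571 − 510 = 61 rings lie beyond the insect-defoliation signature toward the bark edge.
61 − 10 false = 51 true rings after the insect-defoliation signature.
The ring at the bark edge is 1949 CE, so the insect-defoliation signature dates to 1949 − 51 = 1898 CE.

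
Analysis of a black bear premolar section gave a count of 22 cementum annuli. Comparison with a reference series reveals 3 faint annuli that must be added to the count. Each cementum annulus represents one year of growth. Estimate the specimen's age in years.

25 years

After corrections the count is 22 + 3 = 25 cementum annuli.
With a one-to-one cementum annulus periodicity this is 25 years.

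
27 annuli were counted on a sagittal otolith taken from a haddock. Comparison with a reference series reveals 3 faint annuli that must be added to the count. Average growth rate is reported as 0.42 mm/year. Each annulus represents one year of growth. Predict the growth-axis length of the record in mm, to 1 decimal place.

True annulus count = 27 + 3 = 30.
Predicted length = 0.42 mm/year × 30 years = 12.6 mm.

12.6 mm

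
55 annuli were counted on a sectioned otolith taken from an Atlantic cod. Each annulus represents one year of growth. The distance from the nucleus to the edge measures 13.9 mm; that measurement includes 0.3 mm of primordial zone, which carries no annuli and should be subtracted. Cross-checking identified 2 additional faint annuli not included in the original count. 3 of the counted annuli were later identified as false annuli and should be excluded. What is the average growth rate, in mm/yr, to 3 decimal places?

0.252 mm/yr

True annulus count = 55 − 3 + 2 = 54.
Net length = 13.9 − 0.3 = 13.6 mm.
Mean rate = 13.6 mm / 54 years ≈ 0.252 mm/yr.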